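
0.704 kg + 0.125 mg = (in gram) 704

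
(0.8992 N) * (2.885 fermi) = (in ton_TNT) 6.2e-25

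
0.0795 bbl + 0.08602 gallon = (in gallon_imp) 2.852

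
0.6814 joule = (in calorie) 0.1629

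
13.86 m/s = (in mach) 0.0407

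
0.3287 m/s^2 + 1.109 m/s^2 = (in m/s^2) 1.438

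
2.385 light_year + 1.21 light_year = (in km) 3.401e+13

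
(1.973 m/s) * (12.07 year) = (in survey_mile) 4.666e+05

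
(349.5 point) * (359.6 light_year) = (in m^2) 4.195e+17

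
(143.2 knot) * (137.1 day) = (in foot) 2.863e+09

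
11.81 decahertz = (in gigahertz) 1.181e-07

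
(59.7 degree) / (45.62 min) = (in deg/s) 0.02181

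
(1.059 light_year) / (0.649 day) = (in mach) 5.247e+08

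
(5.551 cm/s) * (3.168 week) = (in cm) 1.064e+07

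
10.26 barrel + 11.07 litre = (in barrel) 10.33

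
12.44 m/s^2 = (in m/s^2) 12.44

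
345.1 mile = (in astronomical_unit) 3.713e-06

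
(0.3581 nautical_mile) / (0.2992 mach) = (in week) 1.076e-05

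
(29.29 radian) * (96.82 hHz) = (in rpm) 2.708e+06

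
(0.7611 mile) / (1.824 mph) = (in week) 0.002484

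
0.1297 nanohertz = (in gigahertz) 1.297e-19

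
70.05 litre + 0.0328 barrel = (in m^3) 0.07526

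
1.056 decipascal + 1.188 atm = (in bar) 1.204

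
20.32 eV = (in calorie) 7.781e-19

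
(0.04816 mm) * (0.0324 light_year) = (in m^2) 1.476e+10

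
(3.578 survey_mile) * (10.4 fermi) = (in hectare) 5.989e-15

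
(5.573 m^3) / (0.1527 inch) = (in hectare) 0.1437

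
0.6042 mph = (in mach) 0.0007932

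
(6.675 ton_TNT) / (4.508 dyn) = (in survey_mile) 3.85e+11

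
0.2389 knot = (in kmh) 0.4424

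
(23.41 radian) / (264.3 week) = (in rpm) 1.399e-06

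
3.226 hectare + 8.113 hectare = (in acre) 28.02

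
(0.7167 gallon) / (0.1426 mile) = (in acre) 2.921e-09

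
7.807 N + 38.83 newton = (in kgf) 4.756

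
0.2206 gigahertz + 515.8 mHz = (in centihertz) 2.206e+10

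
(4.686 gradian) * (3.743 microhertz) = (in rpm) 2.631e-06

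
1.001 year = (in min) 5.261e+05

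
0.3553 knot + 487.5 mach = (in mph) 3.713e+05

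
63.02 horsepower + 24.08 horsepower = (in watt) 6.495e+04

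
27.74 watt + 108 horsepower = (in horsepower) 108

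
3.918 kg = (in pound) 8.638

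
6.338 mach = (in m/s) 2158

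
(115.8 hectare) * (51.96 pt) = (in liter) 2.123e+07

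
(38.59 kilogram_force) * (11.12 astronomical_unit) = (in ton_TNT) 1.505e+05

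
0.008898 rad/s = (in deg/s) 0.5098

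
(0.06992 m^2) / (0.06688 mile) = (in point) 1.841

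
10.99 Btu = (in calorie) 2771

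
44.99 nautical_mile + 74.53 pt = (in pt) 2.362e+08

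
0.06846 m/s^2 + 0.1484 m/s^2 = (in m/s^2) 0.2169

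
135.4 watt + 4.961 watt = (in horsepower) 0.1882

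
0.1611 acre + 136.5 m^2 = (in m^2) 788.4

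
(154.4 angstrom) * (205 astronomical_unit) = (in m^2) 4.735e+05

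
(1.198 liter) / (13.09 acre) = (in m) 2.262e-08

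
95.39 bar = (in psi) 1384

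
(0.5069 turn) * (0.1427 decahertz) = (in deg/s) 260.4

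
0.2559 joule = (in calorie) 0.06116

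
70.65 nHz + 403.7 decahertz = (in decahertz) 403.7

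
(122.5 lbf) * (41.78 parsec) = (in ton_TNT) 1.679e+11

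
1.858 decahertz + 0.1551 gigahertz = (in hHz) 1.551e+06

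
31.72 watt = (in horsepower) 0.04254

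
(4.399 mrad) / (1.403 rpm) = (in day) 3.465e-07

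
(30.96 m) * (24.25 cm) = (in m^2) 7.508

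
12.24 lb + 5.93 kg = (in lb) 25.31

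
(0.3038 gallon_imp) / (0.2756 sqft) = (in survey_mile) 3.352e-05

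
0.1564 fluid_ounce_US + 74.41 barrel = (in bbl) 74.41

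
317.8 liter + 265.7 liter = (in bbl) 3.67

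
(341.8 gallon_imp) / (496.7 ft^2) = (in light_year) 3.559e-18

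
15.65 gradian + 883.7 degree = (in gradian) 997.5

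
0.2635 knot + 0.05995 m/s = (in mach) 0.0005742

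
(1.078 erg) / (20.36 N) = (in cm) 5.295e-07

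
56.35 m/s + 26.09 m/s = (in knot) 160.3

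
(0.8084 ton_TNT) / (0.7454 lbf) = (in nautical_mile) 5.508e+05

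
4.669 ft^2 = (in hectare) 4.338e-05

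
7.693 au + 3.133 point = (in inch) 4.531e+13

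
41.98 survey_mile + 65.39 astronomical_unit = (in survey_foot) 3.209e+13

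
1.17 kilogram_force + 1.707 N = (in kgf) 1.344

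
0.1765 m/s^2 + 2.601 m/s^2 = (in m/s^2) 2.777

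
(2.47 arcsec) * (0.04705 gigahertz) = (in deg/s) 3.228e+04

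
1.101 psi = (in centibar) 7.591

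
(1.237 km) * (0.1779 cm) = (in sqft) 23.69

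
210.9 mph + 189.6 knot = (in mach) 0.5633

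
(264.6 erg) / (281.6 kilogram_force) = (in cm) 9.582e-07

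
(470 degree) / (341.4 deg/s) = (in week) 2.276e-06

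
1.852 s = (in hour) 0.0005144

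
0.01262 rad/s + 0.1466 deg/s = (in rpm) 0.1449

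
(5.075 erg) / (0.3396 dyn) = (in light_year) 1.58e-17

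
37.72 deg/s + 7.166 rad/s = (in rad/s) 7.824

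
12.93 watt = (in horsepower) 0.01734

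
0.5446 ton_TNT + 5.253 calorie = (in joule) 2.279e+09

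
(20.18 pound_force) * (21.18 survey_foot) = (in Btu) 0.5493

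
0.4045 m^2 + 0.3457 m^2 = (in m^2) 0.7502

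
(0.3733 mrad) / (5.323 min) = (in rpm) 1.116e-05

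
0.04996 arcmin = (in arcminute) 0.04996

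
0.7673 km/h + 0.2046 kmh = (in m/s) 0.27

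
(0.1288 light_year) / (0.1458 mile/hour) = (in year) 5.928e+08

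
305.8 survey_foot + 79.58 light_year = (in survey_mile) 4.678e+14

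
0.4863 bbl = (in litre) 77.32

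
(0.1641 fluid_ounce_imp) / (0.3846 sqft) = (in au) 8.723e-16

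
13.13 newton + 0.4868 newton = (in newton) 13.62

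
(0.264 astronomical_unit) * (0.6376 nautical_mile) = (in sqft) 5.02e+14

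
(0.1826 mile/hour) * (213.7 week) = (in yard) 1.154e+07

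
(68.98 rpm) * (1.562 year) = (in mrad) 3.558e+11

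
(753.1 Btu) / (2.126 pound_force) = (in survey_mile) 52.21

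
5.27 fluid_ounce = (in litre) 0.1559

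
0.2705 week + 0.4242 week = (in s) 4.202e+05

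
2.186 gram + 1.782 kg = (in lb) 3.933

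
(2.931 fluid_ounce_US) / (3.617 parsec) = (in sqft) 8.36e-21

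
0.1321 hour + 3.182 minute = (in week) 0.001102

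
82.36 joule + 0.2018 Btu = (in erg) 2.953e+09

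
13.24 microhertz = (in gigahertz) 1.324e-14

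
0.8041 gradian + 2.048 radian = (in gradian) 131.2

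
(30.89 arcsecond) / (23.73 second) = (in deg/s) 0.0003616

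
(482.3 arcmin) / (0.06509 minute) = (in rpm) 0.343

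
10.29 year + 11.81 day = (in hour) 9.042e+04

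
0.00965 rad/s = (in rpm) 0.09215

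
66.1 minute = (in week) 0.006558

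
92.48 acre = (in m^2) 3.743e+05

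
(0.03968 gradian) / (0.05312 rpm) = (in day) 1.297e-06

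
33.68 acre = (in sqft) 1.467e+06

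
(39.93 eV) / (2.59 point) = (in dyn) 7.002e-10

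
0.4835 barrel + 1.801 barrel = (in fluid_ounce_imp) 1.278e+04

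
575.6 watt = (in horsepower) 0.7719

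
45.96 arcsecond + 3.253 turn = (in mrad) 2.044e+04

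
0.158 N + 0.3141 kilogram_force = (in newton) 3.238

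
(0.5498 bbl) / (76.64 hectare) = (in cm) 1.141e-05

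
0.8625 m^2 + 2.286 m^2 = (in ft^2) 33.89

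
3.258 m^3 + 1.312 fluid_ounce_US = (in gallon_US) 860.7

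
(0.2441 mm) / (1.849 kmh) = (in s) 0.0004753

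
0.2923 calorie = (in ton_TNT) 2.923e-10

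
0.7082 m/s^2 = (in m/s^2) 0.7082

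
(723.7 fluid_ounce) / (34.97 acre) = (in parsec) 4.901e-24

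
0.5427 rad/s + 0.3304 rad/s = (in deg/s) 50.02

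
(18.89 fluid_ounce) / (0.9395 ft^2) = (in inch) 0.252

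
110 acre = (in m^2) 4.452e+05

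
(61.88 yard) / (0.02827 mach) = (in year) 1.864e-07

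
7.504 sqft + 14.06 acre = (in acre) 14.06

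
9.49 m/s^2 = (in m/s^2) 9.49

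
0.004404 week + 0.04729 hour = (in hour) 0.7872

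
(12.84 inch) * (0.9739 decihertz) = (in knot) 0.06174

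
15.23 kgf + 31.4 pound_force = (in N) 289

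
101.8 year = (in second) 3.21e+09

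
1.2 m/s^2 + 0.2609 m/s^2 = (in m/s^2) 1.461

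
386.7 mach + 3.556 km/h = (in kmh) 4.74e+05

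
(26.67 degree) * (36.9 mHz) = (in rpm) 0.164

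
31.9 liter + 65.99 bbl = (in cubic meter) 10.52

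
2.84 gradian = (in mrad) 44.61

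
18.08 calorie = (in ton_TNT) 1.808e-08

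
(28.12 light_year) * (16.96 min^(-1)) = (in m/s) 7.52e+16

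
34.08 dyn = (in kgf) 3.475e-05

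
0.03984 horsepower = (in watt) 29.71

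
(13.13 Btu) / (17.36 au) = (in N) 5.334e-09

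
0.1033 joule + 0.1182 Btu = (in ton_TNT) 2.983e-08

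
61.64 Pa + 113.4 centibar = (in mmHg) 851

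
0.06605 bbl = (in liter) 10.5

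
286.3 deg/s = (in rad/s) 4.997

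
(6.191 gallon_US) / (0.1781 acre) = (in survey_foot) 0.0001067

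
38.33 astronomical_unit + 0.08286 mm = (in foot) 1.881e+13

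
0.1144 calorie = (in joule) 0.4786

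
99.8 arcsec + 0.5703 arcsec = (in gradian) 0.03098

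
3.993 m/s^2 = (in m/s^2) 3.993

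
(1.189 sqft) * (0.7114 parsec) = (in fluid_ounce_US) 8.199e+19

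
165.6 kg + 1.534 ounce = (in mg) 1.656e+08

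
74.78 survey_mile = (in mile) 74.78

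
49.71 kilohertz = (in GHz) 4.971e-05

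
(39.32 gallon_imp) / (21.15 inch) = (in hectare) 3.327e-05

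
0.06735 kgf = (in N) 0.6605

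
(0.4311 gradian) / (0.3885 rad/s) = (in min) 0.0002905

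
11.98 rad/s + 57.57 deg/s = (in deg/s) 744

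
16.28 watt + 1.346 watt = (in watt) 17.63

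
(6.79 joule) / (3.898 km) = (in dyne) 174.2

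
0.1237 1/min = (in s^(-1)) 0.002062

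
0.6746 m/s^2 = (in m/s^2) 0.6746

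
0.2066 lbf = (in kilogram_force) 0.09371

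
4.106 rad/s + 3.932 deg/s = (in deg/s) 239.2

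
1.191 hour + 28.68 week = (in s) 1.735e+07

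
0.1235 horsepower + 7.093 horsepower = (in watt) 5381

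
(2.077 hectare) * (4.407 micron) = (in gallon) 24.18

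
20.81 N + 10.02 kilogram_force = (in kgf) 12.14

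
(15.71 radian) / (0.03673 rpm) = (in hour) 1.135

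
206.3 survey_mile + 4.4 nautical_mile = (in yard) 3.72e+05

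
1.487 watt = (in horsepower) 0.001994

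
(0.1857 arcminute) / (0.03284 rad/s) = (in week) 2.72e-09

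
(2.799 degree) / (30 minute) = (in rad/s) 2.714e-05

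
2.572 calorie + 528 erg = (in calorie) 2.572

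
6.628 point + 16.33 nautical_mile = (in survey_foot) 9.922e+04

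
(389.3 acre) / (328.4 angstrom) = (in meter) 4.797e+13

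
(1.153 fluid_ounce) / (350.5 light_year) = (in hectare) 1.028e-27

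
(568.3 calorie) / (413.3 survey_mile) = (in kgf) 0.0003645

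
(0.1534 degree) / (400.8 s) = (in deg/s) 0.0003827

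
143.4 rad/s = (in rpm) 1369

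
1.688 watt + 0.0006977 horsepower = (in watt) 2.208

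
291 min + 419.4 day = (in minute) 6.042e+05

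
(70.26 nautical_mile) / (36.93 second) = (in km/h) 1.268e+04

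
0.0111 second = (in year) 3.52e-10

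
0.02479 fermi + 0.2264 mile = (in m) 364.4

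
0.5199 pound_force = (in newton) 2.313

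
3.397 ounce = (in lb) 0.2123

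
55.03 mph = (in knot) 47.82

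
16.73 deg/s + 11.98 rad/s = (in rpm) 117.2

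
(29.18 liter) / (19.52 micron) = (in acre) 0.3694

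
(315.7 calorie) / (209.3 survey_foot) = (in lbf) 4.655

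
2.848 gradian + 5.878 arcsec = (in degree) 2.565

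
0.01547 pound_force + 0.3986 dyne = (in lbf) 0.01547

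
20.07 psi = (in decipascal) 1.384e+06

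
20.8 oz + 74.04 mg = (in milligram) 5.897e+05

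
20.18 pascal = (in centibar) 0.02018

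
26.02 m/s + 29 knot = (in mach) 0.1202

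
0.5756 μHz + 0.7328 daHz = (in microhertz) 7.328e+06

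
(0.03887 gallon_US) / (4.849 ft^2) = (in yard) 0.0003572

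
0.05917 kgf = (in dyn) 5.803e+04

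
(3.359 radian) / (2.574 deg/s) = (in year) 2.371e-06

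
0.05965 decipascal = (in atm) 5.887e-08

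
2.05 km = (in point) 5.811e+06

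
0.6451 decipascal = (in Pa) 0.06451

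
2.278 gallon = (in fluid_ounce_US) 291.6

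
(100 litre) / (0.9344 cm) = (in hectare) 0.00107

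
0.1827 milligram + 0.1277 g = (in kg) 0.0001279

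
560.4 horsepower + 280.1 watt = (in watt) 4.182e+05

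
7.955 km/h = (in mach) 0.00649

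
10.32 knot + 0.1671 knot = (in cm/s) 539.5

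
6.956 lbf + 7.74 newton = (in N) 38.68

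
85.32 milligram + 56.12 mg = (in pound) 0.0003118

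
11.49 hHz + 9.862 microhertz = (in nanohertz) 1.149e+12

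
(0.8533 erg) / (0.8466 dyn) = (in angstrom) 1.008e+08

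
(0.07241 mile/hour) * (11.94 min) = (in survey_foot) 76.08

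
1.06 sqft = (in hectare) 9.848e-06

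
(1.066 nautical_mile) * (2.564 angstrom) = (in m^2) 5.062e-07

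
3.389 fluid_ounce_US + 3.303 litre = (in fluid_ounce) 115.1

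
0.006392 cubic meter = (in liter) 6.392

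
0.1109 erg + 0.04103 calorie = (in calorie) 0.04103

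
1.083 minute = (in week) 0.0001074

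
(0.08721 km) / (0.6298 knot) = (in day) 0.003115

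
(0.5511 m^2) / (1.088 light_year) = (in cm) 5.354e-15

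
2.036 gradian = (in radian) 0.03198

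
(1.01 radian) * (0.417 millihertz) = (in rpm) 0.004022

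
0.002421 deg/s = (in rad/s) 4.225e-05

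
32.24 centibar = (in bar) 0.3224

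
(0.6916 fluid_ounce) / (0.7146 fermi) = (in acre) 7.073e+06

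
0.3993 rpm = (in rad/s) 0.04181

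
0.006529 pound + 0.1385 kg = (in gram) 141.5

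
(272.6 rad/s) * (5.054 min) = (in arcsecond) 1.705e+10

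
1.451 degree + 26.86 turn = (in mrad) 1.688e+05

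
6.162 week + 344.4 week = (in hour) 5.889e+04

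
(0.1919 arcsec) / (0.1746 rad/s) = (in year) 1.69e-13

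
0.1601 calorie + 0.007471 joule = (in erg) 6.773e+06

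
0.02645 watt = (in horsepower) 3.547e-05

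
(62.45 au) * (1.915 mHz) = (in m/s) 1.789e+10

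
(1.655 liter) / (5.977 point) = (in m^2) 0.7849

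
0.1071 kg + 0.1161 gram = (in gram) 107.2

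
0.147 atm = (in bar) 0.1489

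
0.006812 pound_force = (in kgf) 0.00309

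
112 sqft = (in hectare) 0.001041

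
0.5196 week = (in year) 0.009965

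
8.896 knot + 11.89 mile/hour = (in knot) 19.23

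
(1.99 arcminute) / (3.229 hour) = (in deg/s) 2.853e-06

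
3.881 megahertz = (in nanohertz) 3.881e+15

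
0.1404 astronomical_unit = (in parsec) 6.807e-07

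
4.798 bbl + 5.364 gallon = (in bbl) 4.926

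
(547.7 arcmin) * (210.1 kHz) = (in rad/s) 3.347e+04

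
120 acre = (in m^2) 4.856e+05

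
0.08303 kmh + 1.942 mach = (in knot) 1285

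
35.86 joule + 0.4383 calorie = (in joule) 37.69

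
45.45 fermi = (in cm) 4.545e-12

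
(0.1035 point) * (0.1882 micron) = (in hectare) 6.872e-16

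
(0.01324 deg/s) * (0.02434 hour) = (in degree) 1.16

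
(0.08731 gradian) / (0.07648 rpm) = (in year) 5.43e-09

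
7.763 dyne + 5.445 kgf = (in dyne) 5.34e+06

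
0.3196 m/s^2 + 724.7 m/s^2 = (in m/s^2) 725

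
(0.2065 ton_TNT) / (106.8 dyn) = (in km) 8.09e+08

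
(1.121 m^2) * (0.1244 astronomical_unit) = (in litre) 2.086e+13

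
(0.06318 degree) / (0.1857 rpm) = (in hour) 1.575e-05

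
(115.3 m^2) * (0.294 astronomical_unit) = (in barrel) 3.19e+13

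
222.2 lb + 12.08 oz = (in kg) 101.1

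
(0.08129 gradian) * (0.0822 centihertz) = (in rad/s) 1.05e-06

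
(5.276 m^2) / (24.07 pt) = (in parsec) 2.014e-14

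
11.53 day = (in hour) 276.7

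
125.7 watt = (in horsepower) 0.1686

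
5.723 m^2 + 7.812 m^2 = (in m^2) 13.54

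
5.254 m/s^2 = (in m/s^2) 5.254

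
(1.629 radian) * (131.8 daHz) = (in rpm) 2.05e+04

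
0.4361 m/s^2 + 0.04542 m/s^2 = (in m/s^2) 0.4815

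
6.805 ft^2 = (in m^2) 0.6322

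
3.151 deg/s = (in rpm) 0.5252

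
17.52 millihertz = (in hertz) 0.01752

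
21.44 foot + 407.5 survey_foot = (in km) 0.1307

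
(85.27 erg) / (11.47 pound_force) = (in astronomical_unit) 1.117e-18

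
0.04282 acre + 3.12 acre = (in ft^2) 1.378e+05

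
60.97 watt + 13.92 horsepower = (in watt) 1.044e+04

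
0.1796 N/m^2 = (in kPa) 0.0001796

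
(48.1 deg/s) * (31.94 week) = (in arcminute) 5.575e+10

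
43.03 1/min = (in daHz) 0.07172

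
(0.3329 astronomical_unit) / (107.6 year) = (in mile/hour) 32.83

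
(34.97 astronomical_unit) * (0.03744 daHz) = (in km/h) 7.051e+12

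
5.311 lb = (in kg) 2.409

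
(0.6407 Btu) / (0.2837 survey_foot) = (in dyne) 7.817e+08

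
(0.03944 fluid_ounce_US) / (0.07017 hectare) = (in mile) 1.033e-12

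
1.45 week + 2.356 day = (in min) 1.801e+04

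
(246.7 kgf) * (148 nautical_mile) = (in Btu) 6.285e+05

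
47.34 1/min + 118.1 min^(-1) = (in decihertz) 27.57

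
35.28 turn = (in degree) 1.27e+04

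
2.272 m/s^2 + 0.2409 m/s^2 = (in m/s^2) 2.513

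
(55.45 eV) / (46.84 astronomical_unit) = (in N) 1.268e-30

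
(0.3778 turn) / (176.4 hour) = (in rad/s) 3.738e-06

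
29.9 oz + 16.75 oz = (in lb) 2.916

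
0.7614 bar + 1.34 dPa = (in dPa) 7.614e+05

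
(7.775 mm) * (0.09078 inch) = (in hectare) 1.793e-09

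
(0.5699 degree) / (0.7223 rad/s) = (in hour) 3.825e-06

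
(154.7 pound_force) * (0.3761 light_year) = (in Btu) 2.321e+15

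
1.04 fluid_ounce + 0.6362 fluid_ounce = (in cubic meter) 4.957e-05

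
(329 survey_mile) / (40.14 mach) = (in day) 0.0004484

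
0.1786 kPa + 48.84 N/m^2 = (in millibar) 2.274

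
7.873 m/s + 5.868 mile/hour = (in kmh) 37.79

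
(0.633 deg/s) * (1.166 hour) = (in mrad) 4.637e+04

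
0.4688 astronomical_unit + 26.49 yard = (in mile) 4.358e+07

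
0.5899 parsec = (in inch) 7.166e+17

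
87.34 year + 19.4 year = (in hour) 9.35e+05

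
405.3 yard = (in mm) 3.706e+05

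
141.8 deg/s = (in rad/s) 2.475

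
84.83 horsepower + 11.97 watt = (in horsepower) 84.85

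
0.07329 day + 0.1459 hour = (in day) 0.07937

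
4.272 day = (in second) 3.691e+05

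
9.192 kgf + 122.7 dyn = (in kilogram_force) 9.192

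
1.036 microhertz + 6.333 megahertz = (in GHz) 0.006333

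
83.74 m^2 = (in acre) 0.02069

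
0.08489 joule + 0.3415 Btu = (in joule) 360.4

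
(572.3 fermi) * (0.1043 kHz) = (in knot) 1.16e-10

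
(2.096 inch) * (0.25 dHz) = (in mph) 0.002977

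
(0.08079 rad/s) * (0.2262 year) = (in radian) 5.763e+05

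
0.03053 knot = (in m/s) 0.01571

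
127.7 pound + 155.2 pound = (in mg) 1.283e+08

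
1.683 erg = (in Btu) 1.595e-10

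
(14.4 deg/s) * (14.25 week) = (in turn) 3.447e+05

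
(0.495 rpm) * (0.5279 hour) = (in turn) 15.68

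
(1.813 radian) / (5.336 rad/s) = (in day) 3.932e-06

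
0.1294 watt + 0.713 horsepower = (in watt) 531.8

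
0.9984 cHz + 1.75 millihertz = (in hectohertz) 0.0001173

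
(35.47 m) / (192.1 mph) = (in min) 0.006884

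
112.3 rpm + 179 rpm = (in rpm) 291.3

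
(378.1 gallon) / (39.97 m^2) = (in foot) 0.1175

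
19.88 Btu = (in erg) 2.097e+11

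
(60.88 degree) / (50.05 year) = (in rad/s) 6.732e-10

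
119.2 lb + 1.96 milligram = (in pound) 119.2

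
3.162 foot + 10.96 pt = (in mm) 967.6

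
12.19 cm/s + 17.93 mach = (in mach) 17.93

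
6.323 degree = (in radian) 0.1104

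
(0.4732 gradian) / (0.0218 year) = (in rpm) 1.032e-07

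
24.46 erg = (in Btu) 2.318e-09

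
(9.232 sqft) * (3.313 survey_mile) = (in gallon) 1.208e+06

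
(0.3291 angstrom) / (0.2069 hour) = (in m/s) 4.418e-14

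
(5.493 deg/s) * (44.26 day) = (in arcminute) 1.26e+09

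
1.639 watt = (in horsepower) 0.002198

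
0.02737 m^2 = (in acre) 6.763e-06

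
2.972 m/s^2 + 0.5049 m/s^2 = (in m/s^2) 3.477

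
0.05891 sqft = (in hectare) 5.473e-07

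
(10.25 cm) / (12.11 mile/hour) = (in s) 0.01893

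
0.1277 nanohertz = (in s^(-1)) 1.277e-10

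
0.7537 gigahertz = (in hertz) 7.537e+08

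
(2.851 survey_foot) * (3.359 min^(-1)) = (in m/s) 0.04865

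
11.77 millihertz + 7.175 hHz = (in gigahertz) 7.175e-07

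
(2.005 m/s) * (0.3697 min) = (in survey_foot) 145.9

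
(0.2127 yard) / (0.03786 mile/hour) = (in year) 3.644e-07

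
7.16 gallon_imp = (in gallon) 8.599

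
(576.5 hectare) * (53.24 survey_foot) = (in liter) 9.355e+10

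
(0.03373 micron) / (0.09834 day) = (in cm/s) 3.97e-10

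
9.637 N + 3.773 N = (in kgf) 1.367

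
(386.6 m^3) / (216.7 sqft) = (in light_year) 2.03e-15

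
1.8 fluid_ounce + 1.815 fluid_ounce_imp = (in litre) 0.1048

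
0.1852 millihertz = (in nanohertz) 1.852e+05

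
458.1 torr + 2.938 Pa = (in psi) 8.859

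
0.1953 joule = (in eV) 1.219e+18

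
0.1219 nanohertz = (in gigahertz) 1.219e-19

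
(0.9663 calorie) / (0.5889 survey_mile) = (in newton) 0.004266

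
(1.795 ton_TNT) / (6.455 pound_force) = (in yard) 2.86e+08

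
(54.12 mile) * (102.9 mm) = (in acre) 2.215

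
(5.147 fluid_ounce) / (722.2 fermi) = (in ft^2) 2.269e+09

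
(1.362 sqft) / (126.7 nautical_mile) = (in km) 5.392e-10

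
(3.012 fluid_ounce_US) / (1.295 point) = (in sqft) 2.099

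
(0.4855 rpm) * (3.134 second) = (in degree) 9.129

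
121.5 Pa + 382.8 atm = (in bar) 387.9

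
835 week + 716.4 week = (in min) 1.564e+07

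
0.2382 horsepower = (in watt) 177.6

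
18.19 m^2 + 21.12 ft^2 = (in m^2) 20.15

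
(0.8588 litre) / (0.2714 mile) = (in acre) 4.859e-10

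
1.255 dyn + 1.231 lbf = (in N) 5.476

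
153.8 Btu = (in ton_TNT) 3.878e-05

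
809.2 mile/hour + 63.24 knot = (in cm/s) 3.943e+04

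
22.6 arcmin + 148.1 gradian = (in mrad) 2333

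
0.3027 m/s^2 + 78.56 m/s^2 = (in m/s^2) 78.86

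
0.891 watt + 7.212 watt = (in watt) 8.103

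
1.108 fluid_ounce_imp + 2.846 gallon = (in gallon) 2.854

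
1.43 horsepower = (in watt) 1066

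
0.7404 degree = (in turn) 0.002057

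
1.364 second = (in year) 4.325e-08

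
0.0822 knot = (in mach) 0.0001242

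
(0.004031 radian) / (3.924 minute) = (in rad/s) 1.712e-05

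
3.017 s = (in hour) 0.0008381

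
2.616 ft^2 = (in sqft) 2.616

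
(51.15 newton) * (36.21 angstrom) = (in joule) 1.852e-07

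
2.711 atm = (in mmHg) 2060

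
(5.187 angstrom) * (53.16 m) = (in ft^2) 2.968e-07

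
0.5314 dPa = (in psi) 7.707e-06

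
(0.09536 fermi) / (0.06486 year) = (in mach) 1.369e-25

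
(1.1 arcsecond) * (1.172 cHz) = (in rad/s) 6.25e-08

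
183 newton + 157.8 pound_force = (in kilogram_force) 90.24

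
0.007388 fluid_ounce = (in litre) 0.0002185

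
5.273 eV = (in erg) 8.448e-12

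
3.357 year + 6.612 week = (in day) 1272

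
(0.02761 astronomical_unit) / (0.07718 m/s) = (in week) 8.849e+04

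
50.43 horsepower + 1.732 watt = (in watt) 3.761e+04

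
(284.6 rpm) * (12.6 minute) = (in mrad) 2.253e+07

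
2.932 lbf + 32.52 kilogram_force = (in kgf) 33.85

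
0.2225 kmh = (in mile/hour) 0.1383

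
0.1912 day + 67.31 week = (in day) 471.4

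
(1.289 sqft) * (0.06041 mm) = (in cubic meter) 7.234e-06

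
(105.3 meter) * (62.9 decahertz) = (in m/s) 6.623e+04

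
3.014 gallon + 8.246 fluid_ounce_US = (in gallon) 3.078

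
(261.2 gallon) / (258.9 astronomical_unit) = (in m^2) 2.553e-14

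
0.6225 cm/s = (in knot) 0.0121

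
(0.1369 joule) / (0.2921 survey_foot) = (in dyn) 1.538e+05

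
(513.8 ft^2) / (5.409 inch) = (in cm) 3.474e+04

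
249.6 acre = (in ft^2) 1.087e+07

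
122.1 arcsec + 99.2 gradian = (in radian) 1.559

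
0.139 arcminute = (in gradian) 0.002574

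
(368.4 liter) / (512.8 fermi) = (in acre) 1.775e+08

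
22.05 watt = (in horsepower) 0.02957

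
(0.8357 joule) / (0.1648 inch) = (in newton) 199.6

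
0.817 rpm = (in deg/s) 4.902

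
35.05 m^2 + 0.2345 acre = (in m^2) 984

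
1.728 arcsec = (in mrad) 0.008378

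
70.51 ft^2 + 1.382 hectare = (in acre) 3.417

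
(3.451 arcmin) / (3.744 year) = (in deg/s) 4.871e-10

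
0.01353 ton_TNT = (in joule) 5.661e+07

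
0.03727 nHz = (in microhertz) 3.727e-05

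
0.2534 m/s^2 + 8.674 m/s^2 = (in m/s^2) 8.927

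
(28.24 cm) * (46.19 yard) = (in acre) 0.002947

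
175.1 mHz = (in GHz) 1.751e-10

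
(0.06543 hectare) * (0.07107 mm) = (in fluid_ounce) 1572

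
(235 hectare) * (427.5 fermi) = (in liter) 0.001005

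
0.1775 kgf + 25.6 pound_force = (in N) 115.6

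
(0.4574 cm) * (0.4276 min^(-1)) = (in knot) 6.336e-05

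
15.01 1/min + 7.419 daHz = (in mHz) 7.444e+04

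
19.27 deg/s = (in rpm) 3.212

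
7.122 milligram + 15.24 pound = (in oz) 243.8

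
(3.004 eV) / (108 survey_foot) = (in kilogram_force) 1.491e-21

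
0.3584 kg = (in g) 358.4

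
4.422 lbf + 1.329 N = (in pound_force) 4.721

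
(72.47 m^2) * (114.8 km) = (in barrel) 5.233e+07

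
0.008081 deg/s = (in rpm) 0.001347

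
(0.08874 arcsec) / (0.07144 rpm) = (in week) 9.509e-11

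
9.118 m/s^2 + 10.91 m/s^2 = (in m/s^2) 20.03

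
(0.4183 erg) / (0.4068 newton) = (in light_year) 1.087e-23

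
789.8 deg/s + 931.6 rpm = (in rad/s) 111.3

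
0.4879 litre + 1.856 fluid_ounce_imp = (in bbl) 0.0034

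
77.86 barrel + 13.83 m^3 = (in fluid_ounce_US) 8.862e+05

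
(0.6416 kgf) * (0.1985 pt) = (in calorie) 0.0001053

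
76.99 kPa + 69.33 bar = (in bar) 70.1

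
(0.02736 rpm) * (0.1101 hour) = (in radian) 1.136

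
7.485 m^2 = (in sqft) 80.57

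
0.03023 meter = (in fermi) 3.023e+13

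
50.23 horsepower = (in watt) 3.746e+04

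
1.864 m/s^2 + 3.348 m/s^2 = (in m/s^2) 5.212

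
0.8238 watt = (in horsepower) 0.001105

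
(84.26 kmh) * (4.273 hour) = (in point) 1.021e+09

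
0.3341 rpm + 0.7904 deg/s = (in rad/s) 0.04878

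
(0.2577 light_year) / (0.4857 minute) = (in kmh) 3.012e+14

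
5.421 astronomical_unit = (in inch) 3.193e+13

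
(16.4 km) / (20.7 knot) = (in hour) 0.4278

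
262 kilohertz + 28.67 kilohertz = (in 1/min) 1.744e+07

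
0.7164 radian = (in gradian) 45.61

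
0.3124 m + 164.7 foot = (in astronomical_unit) 3.377e-10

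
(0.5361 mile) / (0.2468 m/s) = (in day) 0.04046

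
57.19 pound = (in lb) 57.19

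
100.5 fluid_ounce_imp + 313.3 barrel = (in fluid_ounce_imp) 1.753e+06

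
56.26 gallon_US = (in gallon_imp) 46.85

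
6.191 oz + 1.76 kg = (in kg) 1.936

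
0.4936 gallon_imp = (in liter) 2.244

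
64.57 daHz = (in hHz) 6.457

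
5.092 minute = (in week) 0.0005052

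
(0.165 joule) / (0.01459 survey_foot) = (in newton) 37.1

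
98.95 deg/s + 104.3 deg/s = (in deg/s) 203.2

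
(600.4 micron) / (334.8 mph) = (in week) 6.633e-12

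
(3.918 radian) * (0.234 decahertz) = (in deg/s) 525.3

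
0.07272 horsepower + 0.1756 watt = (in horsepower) 0.07296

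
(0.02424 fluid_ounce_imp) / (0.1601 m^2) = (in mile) 2.673e-09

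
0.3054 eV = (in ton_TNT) 1.169e-29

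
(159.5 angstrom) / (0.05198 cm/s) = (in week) 5.074e-11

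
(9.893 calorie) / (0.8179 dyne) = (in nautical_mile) 2733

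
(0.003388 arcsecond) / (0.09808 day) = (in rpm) 1.851e-11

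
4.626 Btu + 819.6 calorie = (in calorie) 1986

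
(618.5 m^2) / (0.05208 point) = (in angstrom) 3.366e+17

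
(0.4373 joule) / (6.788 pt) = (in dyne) 1.826e+07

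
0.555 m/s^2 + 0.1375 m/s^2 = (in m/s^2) 0.6925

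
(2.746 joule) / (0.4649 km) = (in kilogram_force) 0.0006023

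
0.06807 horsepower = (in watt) 50.76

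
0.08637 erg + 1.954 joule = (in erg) 1.954e+07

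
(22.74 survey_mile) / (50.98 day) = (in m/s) 0.008309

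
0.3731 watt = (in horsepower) 0.0005003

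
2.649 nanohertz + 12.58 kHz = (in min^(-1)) 7.548e+05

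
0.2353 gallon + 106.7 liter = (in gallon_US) 28.42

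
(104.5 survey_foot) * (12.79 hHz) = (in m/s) 4.074e+04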